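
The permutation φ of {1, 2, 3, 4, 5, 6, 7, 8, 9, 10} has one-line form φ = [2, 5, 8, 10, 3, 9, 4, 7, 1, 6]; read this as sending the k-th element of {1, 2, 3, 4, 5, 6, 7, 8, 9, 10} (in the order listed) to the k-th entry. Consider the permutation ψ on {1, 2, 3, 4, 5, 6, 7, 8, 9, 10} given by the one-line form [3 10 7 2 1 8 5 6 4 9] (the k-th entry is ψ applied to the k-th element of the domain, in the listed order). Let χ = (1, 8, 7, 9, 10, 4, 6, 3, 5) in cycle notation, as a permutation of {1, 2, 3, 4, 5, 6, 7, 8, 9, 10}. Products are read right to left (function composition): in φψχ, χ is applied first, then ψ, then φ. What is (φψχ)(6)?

4

(φψχ)(6) = φ(ψ(χ(6))). χ(6) = 3, then ψ(3) = 7, then φ(7) = 4, so the result is 4.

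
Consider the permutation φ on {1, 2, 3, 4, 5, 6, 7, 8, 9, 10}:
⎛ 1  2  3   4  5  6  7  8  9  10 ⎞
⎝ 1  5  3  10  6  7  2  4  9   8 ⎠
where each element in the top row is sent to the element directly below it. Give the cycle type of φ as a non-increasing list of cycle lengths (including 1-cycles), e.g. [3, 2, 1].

[4, 3, 1, 1, 1]

The disjoint cycles are (1)(2, 5, 6, 7)(3)(4, 10, 8)(9), with lengths 4, 3, 1, 1, 1 in non-increasing order.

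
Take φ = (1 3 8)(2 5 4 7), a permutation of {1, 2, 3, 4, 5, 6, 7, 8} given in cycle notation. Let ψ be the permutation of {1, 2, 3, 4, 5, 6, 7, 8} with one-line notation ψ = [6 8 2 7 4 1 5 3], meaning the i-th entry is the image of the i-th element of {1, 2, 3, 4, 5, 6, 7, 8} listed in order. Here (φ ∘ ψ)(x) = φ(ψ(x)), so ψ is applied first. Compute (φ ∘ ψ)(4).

First apply ψ: ψ(4) = 7, then φ(7) = 2. Thus (φ ∘ ψ)(4) = 2.

2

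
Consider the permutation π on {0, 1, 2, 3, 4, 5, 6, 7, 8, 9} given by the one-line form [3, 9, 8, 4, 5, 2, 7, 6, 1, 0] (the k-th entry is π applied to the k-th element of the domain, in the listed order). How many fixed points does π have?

0

No element satisfies π(x) = x, so there are 0 fixed points.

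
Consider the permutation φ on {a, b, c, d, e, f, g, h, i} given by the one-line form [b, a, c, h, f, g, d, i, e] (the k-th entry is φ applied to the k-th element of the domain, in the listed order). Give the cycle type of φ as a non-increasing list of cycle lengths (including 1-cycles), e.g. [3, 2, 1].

[6, 2, 1]

The disjoint cycles are (a, b)(c)(d, h, i, e, f, g), with lengths 6, 2, 1 in non-increasing order.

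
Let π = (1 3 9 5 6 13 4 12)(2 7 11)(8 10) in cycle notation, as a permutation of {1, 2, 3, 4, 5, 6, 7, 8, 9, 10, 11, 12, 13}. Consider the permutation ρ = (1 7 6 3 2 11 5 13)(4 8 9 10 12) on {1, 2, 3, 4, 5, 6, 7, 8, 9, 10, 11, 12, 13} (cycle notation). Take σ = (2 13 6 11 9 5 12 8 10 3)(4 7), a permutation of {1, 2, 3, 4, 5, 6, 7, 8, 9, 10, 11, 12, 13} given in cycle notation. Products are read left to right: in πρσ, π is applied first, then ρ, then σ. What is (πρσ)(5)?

2

Apply the permutations in order: π(5) = 6, then ρ(6) = 3, then σ(3) = 2. So (πρσ)(5) = 2.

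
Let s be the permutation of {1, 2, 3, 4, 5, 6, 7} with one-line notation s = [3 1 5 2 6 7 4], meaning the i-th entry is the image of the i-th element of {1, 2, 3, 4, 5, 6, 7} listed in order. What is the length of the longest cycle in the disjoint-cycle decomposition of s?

7

Decomposing into disjoint cycles gives (1 3 5 6 7 4 2); the longest has length 7.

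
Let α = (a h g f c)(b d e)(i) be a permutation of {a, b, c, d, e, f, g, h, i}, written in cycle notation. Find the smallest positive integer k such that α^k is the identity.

The cycle type of α is (5, 3, 1).
The order is lcm(5, 3) = 15.

15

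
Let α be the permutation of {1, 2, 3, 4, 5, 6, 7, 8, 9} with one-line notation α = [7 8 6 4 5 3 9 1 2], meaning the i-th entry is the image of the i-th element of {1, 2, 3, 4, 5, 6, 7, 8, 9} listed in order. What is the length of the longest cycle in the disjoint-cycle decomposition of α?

Decomposing into disjoint cycles gives (1 7 9 2 8)(3 6); the longest has length 5.

5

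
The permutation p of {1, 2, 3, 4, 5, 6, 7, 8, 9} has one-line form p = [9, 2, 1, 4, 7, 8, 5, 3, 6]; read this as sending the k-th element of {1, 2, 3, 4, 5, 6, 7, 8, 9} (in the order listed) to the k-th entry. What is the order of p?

10

Writing p as disjoint cycles, the cycle lengths are 5, 2, 1, 1.
The order of p is the least common multiple of its cycle lengths: lcm(5, 2) = 10.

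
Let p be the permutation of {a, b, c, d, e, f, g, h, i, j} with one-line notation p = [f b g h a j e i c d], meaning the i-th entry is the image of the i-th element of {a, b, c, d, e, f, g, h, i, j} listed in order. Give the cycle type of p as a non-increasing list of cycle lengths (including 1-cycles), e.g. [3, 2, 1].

[9, 1]

The disjoint cycles are (a f j d h i c g e)(b), with lengths 9, 1 in non-increasing order.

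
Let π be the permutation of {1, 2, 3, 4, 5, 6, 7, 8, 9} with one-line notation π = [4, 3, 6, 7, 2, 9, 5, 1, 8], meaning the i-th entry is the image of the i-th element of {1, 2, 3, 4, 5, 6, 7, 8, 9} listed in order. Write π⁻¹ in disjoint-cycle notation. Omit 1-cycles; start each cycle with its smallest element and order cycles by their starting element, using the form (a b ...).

(1 8 9 6 3 2 5 7 4)

First write π in disjoint cycles: (1 4 7 5 2 3 6 9 8).
Reversing each cycle (and rotating so the smallest element leads) gives π⁻¹ = (1 8 9 6 3 2 5 7 4).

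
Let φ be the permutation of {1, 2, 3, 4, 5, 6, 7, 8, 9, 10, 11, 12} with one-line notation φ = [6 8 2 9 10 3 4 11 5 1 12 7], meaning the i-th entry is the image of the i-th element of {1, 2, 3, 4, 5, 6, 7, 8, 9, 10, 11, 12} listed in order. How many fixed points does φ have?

0

No element satisfies φ(x) = x, so there are 0 fixed points.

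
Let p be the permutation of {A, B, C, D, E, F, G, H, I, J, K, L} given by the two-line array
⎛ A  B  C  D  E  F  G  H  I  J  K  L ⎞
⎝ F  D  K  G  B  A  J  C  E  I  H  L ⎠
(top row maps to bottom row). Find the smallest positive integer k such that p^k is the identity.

6

Decomposing into disjoint cycles gives cycle lengths 6, 3, 2, 1.
The order is lcm(6, 3, 2) = 6.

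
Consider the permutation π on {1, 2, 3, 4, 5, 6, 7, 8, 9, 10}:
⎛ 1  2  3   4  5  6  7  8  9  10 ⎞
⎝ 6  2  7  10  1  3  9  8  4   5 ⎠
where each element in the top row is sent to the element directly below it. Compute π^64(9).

9

Tracing 9 → 4 → … returns to 9 after 8 steps, so 9 lies in an 8-cycle (1, 6, 3, 7, 9, 4, 10, 5).
On an 8-cycle, π^8 is the identity, so π^64 = π^0 there (64 ≡ 0 mod 8).
So π^64(9) = 9.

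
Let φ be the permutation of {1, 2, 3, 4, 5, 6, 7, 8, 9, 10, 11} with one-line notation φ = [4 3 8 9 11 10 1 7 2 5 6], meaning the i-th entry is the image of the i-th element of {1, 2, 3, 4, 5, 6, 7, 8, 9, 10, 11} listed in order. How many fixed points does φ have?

No element satisfies φ(x) = x, so there are 0 fixed points.

0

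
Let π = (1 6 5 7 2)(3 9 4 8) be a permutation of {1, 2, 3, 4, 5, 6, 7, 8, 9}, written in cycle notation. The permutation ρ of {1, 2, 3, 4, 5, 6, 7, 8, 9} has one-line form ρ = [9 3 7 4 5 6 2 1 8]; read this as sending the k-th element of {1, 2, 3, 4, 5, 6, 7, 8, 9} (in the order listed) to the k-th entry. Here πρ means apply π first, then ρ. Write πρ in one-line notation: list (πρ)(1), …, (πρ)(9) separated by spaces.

6 9 8 1 2 5 3 7 4

(πρ)(x) = ρ(π(x)). Computing each image: ρ(π(1)) = ρ(6) = 6, ρ(π(2)) = ρ(1) = 9, ρ(π(3)) = ρ(9) = 8, ρ(π(4)) = ρ(8) = 1, ρ(π(5)) = ρ(7) = 2, ρ(π(6)) = ρ(5) = 5, ρ(π(7)) = ρ(2) = 3, ρ(π(8)) = ρ(3) = 7, ρ(π(9)) = ρ(4) = 4.
Hence πρ = [6 9 8 1 2 5 3 7 4].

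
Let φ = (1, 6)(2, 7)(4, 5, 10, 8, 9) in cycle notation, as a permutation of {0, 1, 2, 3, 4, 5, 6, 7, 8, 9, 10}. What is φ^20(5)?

5

5 lies in the 5-cycle (4, 5, 10, 8, 9).
On a 5-cycle, φ^5 is the identity, so φ^20 = φ^0 there (20 ≡ 0 mod 5).
So φ^20(5) = 5.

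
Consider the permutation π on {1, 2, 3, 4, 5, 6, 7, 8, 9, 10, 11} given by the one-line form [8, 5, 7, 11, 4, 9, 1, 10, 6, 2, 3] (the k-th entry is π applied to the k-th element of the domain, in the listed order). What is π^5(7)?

Tracing 7 → 1 → … returns to 7 after 9 steps, so 7 lies in a 9-cycle (1 8 10 2 5 4 11 3 7).
Advancing 5 steps from 7: 7 → 1 → 8 → 10 → 2 → 5.

5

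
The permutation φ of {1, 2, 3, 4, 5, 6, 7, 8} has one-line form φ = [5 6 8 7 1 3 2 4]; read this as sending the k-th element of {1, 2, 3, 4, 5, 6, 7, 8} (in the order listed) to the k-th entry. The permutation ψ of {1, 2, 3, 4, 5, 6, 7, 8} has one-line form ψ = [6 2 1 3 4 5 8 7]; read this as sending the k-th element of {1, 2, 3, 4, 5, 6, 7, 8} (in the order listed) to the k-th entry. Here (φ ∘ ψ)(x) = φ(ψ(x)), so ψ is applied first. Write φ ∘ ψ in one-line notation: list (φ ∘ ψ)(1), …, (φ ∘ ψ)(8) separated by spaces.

3 6 5 8 7 1 4 2

(φ ∘ ψ)(x) = φ(ψ(x)). Computing each image: φ(ψ(1)) = φ(6) = 3, φ(ψ(2)) = φ(2) = 6, φ(ψ(3)) = φ(1) = 5, φ(ψ(4)) = φ(3) = 8, φ(ψ(5)) = φ(4) = 7, φ(ψ(6)) = φ(5) = 1, φ(ψ(7)) = φ(8) = 4, φ(ψ(8)) = φ(7) = 2.
Hence φ ∘ ψ = [3 6 5 8 7 1 4 2].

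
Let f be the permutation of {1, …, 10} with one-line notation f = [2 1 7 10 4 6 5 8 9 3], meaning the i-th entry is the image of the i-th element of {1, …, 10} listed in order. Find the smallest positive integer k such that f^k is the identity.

Writing f as disjoint cycles, the cycle lengths are 5, 2, 1, 1, 1.
The order is lcm(5, 2) = 10.

10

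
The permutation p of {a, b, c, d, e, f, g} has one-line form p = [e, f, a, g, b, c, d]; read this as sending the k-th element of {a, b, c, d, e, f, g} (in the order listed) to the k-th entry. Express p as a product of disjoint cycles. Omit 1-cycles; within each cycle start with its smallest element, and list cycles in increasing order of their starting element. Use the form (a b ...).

Start at a and follow images: a → e → b → f → c → a, giving the cycle (a e b f c).
Repeating from the next unused element and collecting all non-trivial cycles gives (a e b f c)(d g).

(a e b f c)(d g)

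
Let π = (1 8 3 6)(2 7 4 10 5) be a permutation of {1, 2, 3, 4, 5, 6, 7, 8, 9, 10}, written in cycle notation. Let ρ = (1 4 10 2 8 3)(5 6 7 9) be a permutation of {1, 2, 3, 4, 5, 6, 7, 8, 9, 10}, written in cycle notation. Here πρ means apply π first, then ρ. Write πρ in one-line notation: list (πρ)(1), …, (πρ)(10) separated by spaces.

(πρ)(x) = ρ(π(x)). Computing each image: ρ(π(1)) = ρ(8) = 3, ρ(π(2)) = ρ(7) = 9, ρ(π(3)) = ρ(6) = 7, ρ(π(4)) = ρ(10) = 2, ρ(π(5)) = ρ(2) = 8, ρ(π(6)) = ρ(1) = 4, ρ(π(7)) = ρ(4) = 10, ρ(π(8)) = ρ(3) = 1, ρ(π(9)) = ρ(9) = 5, ρ(π(10)) = ρ(5) = 6.
Hence πρ = [3 9 7 2 8 4 10 1 5 6].

3 9 7 2 8 4 10 1 5 6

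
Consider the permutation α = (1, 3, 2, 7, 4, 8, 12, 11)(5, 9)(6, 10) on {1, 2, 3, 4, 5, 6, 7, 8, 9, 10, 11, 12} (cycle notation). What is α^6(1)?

1 lies in the 8-cycle (1, 3, 2, 7, 4, 8, 12, 11).
Advancing 6 steps from 1: 1 → 3 → 2 → 7 → 4 → 8 → 12.

12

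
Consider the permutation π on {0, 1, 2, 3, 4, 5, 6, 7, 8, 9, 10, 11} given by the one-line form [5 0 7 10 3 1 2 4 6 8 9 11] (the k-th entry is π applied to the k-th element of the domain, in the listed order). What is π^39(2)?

6

Tracing 2 → 7 → … returns to 2 after 8 steps, so 2 lies in an 8-cycle (2 7 4 3 10 9 8 6).
Powers repeat with period 8 on this cycle, and 39 mod 8 = 7, so π^39(2) = π^7(2).
Advancing 7 steps from 2: 2 → 7 → 4 → 3 → 10 → 9 → 8 → 6.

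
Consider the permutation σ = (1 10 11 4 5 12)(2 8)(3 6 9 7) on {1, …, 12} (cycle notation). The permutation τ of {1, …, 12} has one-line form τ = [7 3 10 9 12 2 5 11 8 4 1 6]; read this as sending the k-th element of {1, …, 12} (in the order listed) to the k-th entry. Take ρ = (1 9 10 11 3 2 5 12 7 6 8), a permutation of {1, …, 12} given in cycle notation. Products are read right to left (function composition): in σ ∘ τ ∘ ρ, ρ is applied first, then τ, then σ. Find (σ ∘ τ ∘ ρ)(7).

8

Apply the permutations in order: ρ(7) = 6, then τ(6) = 2, then σ(2) = 8. So (σ ∘ τ ∘ ρ)(7) = 8.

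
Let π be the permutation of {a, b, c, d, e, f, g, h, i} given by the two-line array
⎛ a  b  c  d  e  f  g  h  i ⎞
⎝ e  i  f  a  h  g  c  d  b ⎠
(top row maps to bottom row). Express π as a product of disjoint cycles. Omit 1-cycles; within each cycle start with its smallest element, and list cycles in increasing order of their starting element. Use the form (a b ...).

(a e h d)(b i)(c f g)

From a: a → e → h → d → a, closing the cycle (a e h d).
Repeating from the next unused element and collecting all non-trivial cycles gives (a e h d)(b i)(c f g).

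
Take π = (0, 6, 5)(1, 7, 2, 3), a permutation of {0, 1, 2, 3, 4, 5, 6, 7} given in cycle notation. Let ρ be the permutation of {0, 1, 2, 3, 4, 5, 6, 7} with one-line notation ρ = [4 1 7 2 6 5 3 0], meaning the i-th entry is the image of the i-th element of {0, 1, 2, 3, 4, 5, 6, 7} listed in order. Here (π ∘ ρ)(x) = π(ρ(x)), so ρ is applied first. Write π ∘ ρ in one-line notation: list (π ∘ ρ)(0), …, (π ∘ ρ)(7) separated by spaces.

4 7 2 3 5 0 1 6

(π ∘ ρ)(x) = π(ρ(x)). Computing each image: π(ρ(0)) = π(4) = 4, π(ρ(1)) = π(1) = 7, π(ρ(2)) = π(7) = 2, π(ρ(3)) = π(2) = 3, π(ρ(4)) = π(6) = 5, π(ρ(5)) = π(5) = 0, π(ρ(6)) = π(3) = 1, π(ρ(7)) = π(0) = 6.
Hence π ∘ ρ = [4 7 2 3 5 0 1 6].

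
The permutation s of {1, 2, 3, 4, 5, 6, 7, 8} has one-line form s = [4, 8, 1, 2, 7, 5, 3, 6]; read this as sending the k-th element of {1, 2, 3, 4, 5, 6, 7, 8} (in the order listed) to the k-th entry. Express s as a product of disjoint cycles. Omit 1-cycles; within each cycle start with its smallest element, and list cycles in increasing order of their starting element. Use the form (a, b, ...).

From 1: 1 → 4 → 2 → 8 → 6 → 5 → 7 → 3 → 1, closing the cycle (1, 4, 2, 8, 6, 5, 7, 3).
Repeating from the next unused element and collecting all non-trivial cycles gives (1, 4, 2, 8, 6, 5, 7, 3).

(1, 4, 2, 8, 6, 5, 7, 3)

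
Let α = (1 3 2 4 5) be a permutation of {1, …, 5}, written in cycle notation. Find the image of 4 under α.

5

Within (1 3 2 4 5), 4 ↦ 5.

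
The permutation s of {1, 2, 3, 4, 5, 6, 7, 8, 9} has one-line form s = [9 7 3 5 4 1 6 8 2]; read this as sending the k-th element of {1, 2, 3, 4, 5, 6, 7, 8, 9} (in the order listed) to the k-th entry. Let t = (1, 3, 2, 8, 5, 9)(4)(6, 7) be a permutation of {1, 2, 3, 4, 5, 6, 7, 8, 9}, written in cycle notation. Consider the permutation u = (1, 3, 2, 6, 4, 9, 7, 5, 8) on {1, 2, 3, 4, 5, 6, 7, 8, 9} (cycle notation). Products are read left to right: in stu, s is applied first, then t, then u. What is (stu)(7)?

(stu)(7) = u(t(s(7))). s(7) = 6, then t(6) = 7, then u(7) = 5, so the result is 5.

5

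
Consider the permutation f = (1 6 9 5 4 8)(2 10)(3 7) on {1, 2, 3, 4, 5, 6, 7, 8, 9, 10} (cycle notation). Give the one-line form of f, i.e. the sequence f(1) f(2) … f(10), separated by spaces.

6 10 7 8 4 9 3 1 5 2

Reading each image from the cycles: 1→6, 2→10, 3→7, 4→8, 5→4, 6→9, 7→3, 8→1, 9→5, 10→2.
Listing these in domain order gives 6 10 7 8 4 9 3 1 5 2.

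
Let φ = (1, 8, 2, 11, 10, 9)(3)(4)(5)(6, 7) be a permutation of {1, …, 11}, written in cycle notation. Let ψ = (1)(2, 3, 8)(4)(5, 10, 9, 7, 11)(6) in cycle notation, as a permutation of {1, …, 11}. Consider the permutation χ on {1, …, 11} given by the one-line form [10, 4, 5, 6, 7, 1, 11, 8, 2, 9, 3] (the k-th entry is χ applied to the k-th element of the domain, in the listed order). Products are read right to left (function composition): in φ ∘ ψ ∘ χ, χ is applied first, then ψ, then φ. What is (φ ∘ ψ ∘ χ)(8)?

Apply the permutations in order: χ(8) = 8, then ψ(8) = 2, then φ(2) = 11. So (φ ∘ ψ ∘ χ)(8) = 11.

11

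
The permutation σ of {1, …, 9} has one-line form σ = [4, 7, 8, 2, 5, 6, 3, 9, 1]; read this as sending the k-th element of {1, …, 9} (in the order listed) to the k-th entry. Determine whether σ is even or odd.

even

In disjoint-cycle form the cycle lengths are 7, 1, 1.
A cycle is odd iff its length is even; σ has 0 even-length cycles, so sgn(σ) = (−1)^0 and σ is even.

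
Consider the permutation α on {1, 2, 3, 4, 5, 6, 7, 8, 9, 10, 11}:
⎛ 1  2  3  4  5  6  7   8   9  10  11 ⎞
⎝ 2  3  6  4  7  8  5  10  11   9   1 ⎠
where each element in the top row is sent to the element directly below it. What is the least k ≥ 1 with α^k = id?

8

Writing α as disjoint cycles, the cycle lengths are 8, 2, 1.
The order is lcm(8, 2) = 8.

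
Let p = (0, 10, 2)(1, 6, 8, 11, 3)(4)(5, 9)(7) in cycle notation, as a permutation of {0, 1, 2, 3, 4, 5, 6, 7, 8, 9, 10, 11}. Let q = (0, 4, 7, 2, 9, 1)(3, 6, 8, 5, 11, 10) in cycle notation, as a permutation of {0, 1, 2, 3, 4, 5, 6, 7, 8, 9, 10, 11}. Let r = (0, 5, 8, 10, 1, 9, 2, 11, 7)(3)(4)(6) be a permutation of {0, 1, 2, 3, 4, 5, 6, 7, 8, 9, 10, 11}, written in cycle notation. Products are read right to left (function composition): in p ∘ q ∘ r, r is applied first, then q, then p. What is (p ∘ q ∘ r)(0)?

3

Chase 0: r(0) = 5; q(5) = 11; p(11) = 3. Hence (p ∘ q ∘ r)(0) = 3.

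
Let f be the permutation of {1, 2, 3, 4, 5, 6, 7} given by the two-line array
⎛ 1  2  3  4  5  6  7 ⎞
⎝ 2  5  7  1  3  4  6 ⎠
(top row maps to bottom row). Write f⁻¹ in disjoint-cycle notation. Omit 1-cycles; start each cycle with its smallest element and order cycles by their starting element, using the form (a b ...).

The cycle decomposition of f is (1 2 5 3 7 6 4).
Reversing each cycle (and rotating so the smallest element leads) gives f⁻¹ = (1 4 6 7 3 5 2).

(1 4 6 7 3 5 2)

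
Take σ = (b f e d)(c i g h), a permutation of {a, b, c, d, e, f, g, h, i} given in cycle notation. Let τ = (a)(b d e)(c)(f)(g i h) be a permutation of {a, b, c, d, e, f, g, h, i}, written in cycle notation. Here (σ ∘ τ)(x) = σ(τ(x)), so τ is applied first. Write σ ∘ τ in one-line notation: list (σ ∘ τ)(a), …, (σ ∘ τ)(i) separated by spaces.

For each element, apply τ then σ: a → a → a; b → d → b; c → c → i; d → e → d; e → b → f; f → f → e; g → i → g; h → g → h; i → h → c.
So σ ∘ τ in one-line form is a b i d f e g h c.

a b i d f e g h c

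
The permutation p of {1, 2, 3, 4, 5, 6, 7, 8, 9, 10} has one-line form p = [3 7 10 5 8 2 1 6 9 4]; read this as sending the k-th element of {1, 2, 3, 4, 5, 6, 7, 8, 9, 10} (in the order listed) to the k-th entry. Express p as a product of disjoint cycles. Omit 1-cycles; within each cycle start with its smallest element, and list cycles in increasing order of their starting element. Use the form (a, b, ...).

(1, 3, 10, 4, 5, 8, 6, 2, 7)

Iterating p from 1 gives 1 → 3 → 10 → 4 → 5 → 8 → 6 → 2 → 7 → 1; that is the 9-cycle (1, 3, 10, 4, 5, 8, 6, 2, 7).
Continuing from each remaining unvisited element yields (1, 3, 10, 4, 5, 8, 6, 2, 7).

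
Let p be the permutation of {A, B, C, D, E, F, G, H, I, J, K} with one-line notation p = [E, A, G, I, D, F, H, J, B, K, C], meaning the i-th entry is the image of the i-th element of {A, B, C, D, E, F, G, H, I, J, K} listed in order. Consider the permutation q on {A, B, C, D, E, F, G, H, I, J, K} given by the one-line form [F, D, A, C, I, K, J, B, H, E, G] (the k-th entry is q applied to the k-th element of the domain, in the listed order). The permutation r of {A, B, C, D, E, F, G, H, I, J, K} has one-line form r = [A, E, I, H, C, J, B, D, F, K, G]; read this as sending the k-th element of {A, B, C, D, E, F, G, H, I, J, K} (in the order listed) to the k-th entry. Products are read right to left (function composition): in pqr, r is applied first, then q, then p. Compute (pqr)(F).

Apply the permutations in order: r(F) = J, then q(J) = E, then p(E) = D. So (pqr)(F) = D.

D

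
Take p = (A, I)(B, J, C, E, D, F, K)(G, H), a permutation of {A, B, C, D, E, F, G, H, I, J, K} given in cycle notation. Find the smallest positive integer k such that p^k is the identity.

The disjoint cycles have lengths 7, 2, 2.
The order is lcm(7, 2, 2) = 14.

14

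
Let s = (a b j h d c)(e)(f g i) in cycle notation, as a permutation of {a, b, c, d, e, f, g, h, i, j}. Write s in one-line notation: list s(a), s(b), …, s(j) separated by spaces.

b j a c e g i d f h

Image by image: a↦b, b↦j, c↦a, d↦c, e↦e, f↦g, g↦i, h↦d, i↦f, j↦h.
So the one-line form is b j a c e g i d f h.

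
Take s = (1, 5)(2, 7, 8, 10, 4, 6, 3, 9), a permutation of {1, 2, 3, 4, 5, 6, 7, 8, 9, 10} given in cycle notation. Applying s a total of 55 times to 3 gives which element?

3 lies in the 8-cycle (2, 7, 8, 10, 4, 6, 3, 9).
On an 8-cycle, s^8 is the identity, so s^55 = s^7 there (55 ≡ 7 mod 8).
Advancing 7 steps from 3: 3 → 9 → 2 → 7 → 8 → 10 → 4 → 6.

6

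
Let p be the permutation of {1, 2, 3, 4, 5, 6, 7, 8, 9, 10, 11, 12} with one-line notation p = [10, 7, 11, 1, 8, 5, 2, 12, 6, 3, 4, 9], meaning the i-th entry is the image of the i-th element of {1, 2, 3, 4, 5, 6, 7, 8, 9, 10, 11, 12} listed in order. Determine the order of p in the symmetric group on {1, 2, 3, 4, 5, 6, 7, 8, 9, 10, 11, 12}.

10

Writing p as disjoint cycles, the cycle lengths are 5, 5, 2.
The order is lcm(5, 5, 2) = 10.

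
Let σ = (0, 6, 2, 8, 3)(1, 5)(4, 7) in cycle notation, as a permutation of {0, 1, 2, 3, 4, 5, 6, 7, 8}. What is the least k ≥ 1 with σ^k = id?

The cycle type of σ is (5, 2, 2).
The order is lcm(5, 2, 2) = 10.

10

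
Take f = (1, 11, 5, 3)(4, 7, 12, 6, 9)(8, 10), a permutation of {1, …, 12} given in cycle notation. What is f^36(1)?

1 lies in the 4-cycle (1, 11, 5, 3).
On a 4-cycle, f^4 is the identity, so f^36 = f^0 there (36 ≡ 0 mod 4).
So f^36(1) = 1.

1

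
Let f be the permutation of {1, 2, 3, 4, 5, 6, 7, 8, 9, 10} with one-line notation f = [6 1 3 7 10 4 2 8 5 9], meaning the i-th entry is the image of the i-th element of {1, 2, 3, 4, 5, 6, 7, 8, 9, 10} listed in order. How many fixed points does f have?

2

The fixed points (elements with f(x) = x) are {3, 8}, so there are 2.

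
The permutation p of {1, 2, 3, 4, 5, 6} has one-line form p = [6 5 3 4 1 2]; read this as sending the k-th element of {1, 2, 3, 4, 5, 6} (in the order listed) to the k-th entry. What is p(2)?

2 is element number 2 of the domain, and entry number 2 of the one-line form is 5, so p(2) = 5.

5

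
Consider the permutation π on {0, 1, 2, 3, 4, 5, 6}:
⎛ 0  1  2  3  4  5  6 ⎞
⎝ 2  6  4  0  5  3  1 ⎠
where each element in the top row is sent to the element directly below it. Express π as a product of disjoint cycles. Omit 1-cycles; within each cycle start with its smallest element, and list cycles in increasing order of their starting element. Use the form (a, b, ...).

(0, 2, 4, 5, 3)(1, 6)

Start at 0 and follow images: 0 → 2 → 4 → 5 → 3 → 0, giving the cycle (0, 2, 4, 5, 3).
Continuing from each remaining unvisited element yields (0, 2, 4, 5, 3)(1, 6).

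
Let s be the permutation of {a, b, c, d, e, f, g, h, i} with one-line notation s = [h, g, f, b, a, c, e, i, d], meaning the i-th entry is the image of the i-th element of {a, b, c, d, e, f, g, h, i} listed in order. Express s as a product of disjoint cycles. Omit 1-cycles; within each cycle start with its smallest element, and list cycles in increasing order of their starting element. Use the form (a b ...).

(a h i d b g e)(c f)

Start at a and follow images: a → h → i → d → b → g → e → a, giving the cycle (a h i d b g e).
Continuing from each remaining unvisited element yields (a h i d b g e)(c f).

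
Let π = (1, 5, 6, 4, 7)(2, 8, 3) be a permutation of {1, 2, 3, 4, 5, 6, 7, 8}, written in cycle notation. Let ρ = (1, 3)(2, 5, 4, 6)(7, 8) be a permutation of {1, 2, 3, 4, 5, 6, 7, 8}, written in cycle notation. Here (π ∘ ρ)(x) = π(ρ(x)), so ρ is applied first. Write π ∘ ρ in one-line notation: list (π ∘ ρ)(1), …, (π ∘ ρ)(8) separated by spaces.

For each element, apply ρ then π: 1 → 3 → 2; 2 → 5 → 6; 3 → 1 → 5; 4 → 6 → 4; 5 → 4 → 7; 6 → 2 → 8; 7 → 8 → 3; 8 → 7 → 1.
Collecting the images, π ∘ ρ = [2 6 5 4 7 8 3 1].

2 6 5 4 7 8 3 1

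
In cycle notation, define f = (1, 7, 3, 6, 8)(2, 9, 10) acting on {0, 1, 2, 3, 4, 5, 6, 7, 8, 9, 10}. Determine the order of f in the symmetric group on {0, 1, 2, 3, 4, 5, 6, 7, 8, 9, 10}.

The disjoint cycles have lengths 5, 3, 1, 1, 1.
The order is lcm(5, 3) = 15.

15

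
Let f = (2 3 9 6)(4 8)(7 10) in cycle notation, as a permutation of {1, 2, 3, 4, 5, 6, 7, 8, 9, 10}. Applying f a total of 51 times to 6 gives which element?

6 lies in the 4-cycle (2 3 9 6).
On a 4-cycle, f^4 is the identity, so f^51 = f^3 there (51 ≡ 3 mod 4).
Stepping 3 places around the cycle: 6 → 2 → 3 → 9.

9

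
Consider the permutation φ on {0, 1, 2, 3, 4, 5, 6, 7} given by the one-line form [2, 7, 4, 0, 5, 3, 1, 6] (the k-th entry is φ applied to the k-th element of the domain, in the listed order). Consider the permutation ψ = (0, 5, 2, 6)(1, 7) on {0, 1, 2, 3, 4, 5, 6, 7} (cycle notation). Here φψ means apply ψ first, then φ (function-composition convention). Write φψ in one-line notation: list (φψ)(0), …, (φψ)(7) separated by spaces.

3 6 1 0 5 4 2 7

For each element, apply ψ then φ: 0 → 5 → 3; 1 → 7 → 6; 2 → 6 → 1; 3 → 3 → 0; 4 → 4 → 5; 5 → 2 → 4; 6 → 0 → 2; 7 → 1 → 7.
Collecting the images, φψ = [3 6 1 0 5 4 2 7].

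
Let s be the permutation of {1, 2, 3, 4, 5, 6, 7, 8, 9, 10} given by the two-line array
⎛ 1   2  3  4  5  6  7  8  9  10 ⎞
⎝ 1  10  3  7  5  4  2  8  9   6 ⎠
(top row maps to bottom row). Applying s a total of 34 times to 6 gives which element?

Tracing 6 → 4 → … returns to 6 after 5 steps, so 6 lies in a 5-cycle (2 10 6 4 7).
On a 5-cycle, s^5 is the identity, so s^34 = s^4 there (34 ≡ 4 mod 5).
Advancing 4 steps from 6: 6 → 4 → 7 → 2 → 10.

10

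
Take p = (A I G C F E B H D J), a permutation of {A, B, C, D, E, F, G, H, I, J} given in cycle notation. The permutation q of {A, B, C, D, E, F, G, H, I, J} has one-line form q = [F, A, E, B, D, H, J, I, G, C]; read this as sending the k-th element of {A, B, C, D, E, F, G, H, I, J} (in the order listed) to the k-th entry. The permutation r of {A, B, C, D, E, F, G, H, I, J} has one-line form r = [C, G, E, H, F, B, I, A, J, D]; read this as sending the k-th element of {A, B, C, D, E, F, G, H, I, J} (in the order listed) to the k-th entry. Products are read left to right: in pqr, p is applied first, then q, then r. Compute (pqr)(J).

B

(pqr)(J) = r(q(p(J))). p(J) = A, then q(A) = F, then r(F) = B, so the result is B.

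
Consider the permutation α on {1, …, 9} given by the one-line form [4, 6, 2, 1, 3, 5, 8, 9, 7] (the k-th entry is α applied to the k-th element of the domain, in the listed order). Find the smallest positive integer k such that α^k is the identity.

12

Decomposing into disjoint cycles gives cycle lengths 4, 3, 2.
The order is lcm(4, 3, 2) = 12.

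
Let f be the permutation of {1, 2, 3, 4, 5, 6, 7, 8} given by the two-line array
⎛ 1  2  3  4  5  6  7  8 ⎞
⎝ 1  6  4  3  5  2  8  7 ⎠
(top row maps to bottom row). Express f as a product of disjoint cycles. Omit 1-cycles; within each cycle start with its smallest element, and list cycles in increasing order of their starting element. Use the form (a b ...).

From 2: 2 → 6 → 2, closing the cycle (2 6).
Continuing from each remaining unvisited element yields (2 6)(3 4)(7 8).

(2 6)(3 4)(7 8)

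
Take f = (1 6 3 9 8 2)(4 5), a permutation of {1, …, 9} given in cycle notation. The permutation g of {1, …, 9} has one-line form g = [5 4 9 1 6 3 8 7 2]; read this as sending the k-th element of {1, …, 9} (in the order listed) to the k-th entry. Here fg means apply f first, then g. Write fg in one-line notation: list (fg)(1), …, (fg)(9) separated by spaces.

(fg)(x) = g(f(x)). Computing each image: g(f(1)) = g(6) = 3, g(f(2)) = g(1) = 5, g(f(3)) = g(9) = 2, g(f(4)) = g(5) = 6, g(f(5)) = g(4) = 1, g(f(6)) = g(3) = 9, g(f(7)) = g(7) = 8, g(f(8)) = g(2) = 4, g(f(9)) = g(8) = 7.
Hence fg = [3 5 2 6 1 9 8 4 7].

3 5 2 6 1 9 8 4 7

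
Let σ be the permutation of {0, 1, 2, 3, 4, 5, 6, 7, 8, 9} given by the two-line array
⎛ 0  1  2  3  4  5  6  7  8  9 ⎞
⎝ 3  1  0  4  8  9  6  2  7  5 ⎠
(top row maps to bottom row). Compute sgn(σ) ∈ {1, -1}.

In disjoint-cycle form the cycle lengths are 6, 2, 1, 1.
A cycle is odd iff its length is even; σ has 2 even-length cycles, so sgn(σ) = (−1)^2 and σ is even.

1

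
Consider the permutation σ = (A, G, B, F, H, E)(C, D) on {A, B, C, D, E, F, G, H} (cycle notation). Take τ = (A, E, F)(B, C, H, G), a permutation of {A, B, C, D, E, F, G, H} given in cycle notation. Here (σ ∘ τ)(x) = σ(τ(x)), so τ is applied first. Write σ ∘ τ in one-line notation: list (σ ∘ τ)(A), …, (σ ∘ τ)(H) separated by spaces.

For each element, apply τ then σ: A → E → A; B → C → D; C → H → E; D → D → C; E → F → H; F → A → G; G → B → F; H → G → B.
So σ ∘ τ in one-line form is A D E C H G F B.

A D E C H G F B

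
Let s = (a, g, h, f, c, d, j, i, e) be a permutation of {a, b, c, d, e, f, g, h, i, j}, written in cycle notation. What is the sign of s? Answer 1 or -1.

1

The cycle lengths are 9, 1.
A cycle is odd iff its length is even; s has 0 even-length cycles, so sgn(s) = (−1)^0 and s is even.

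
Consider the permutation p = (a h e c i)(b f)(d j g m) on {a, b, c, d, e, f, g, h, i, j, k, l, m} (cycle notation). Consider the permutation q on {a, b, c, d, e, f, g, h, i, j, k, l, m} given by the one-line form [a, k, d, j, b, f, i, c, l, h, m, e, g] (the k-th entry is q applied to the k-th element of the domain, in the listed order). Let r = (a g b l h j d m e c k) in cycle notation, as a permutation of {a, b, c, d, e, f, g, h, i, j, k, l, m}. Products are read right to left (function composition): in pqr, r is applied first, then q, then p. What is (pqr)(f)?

b

(pqr)(f) = p(q(r(f))). r(f) = f, then q(f) = f, then p(f) = b, so the result is b.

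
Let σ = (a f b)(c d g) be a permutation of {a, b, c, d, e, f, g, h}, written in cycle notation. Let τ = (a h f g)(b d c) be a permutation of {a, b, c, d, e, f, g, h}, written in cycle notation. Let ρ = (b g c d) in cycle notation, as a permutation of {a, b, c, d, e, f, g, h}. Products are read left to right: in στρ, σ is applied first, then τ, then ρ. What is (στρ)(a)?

(στρ)(a) = ρ(τ(σ(a))). σ(a) = f, then τ(f) = g, then ρ(g) = c, so the result is c.

c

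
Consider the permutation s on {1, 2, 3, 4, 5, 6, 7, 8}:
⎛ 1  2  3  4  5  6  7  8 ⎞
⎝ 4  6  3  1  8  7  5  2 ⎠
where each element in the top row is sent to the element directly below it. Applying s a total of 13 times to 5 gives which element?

6

Tracing 5 → 8 → … returns to 5 after 5 steps, so 5 lies in a 5-cycle (2 6 7 5 8).
Since the cycle has length 5, s^13 acts on it the same as s^3 (13 mod 5 = 3).
Stepping 3 places around the cycle: 5 → 8 → 2 → 6.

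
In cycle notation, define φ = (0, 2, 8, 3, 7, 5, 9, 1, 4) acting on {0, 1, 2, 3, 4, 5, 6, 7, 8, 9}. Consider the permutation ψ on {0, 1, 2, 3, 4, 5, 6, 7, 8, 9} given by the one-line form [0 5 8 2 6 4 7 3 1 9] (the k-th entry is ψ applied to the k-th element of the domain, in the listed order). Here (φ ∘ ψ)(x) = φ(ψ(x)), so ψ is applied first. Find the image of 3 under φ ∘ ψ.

8

First apply ψ: ψ(3) = 2, then φ(2) = 8. Thus (φ ∘ ψ)(3) = 8.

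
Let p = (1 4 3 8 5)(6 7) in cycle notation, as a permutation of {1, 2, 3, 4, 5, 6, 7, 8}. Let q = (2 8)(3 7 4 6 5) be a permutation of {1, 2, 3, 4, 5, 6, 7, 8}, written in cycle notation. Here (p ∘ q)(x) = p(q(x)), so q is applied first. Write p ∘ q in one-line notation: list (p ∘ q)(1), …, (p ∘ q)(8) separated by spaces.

(p ∘ q)(x) = p(q(x)). Computing each image: p(q(1)) = p(1) = 4, p(q(2)) = p(8) = 5, p(q(3)) = p(7) = 6, p(q(4)) = p(6) = 7, p(q(5)) = p(3) = 8, p(q(6)) = p(5) = 1, p(q(7)) = p(4) = 3, p(q(8)) = p(2) = 2.
Hence p ∘ q = [4 5 6 7 8 1 3 2].

4 5 6 7 8 1 3 2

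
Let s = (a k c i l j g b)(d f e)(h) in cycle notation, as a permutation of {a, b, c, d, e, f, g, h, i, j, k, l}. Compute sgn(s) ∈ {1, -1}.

-1

The cycle lengths are 8, 3, 1.
A cycle is odd iff its length is even; s has 1 even-length cycle, so sgn(s) = (−1)^1 and s is odd.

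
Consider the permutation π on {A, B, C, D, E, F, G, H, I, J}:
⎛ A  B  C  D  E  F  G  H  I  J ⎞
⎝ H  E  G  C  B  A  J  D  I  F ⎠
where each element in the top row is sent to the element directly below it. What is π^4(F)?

C

Tracing F → A → … returns to F after 7 steps, so F lies in a 7-cycle (A, H, D, C, G, J, F).
Advancing 4 steps from F: F → A → H → D → C.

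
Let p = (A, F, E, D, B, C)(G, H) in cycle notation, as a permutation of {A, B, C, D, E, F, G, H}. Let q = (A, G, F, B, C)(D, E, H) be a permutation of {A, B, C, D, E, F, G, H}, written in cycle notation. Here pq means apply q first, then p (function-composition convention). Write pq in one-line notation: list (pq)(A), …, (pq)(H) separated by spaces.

(pq)(x) = p(q(x)). Computing each image: p(q(A)) = p(G) = H, p(q(B)) = p(C) = A, p(q(C)) = p(A) = F, p(q(D)) = p(E) = D, p(q(E)) = p(H) = G, p(q(F)) = p(B) = C, p(q(G)) = p(F) = E, p(q(H)) = p(D) = B.
Hence pq = [H A F D G C E B].

H A F D G C E B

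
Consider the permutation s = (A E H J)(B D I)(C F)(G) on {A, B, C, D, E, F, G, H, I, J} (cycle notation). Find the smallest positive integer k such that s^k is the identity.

The cycle type of s is (4, 3, 2, 1).
The order is lcm(4, 3, 2) = 12.

12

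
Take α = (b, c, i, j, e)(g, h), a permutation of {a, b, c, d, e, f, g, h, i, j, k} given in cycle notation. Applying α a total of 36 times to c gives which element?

i

c lies in the 5-cycle (b, c, i, j, e).
Powers repeat with period 5 on this cycle, and 36 mod 5 = 1, so α^36(c) = α^1(c).
Stepping 1 place around the cycle: c → i.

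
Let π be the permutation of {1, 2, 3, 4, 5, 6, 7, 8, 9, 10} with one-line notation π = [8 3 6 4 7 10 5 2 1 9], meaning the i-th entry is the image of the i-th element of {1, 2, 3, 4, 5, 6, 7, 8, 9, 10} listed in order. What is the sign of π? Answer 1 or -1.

-1

In disjoint-cycle form the cycle lengths are 7, 2, 1.
A cycle of length ℓ contributes ℓ−1 transpositions, so π is a product of 6 + 1 = 7 transpositions — odd.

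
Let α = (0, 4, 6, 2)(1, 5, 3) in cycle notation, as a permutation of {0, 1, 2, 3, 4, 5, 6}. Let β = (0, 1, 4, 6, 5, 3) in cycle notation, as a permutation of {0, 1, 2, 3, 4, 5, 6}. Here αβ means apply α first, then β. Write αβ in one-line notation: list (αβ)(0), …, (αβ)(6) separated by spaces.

For each element, apply α then β: 0 → 4 → 6; 1 → 5 → 3; 2 → 0 → 1; 3 → 1 → 4; 4 → 6 → 5; 5 → 3 → 0; 6 → 2 → 2.
So αβ in one-line form is 6 3 1 4 5 0 2.

6 3 1 4 5 0 2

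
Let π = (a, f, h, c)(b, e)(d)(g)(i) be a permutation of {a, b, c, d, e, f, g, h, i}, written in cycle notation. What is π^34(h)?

a

h lies in the 4-cycle (a, f, h, c).
Powers repeat with period 4 on this cycle, and 34 mod 4 = 2, so π^34(h) = π^2(h).
Stepping 2 places around the cycle: h → c → a.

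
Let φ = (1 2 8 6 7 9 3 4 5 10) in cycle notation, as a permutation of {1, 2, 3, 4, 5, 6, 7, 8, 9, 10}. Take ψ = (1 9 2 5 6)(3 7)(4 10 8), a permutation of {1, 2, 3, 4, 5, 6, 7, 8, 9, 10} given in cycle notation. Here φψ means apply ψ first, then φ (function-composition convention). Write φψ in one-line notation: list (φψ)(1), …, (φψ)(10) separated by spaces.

3 10 9 1 7 2 4 5 8 6

Chase each element through ψ then φ: 1 → 9 → 3; 2 → 5 → 10; 3 → 7 → 9; 4 → 10 → 1; 5 → 6 → 7; 6 → 1 → 2; 7 → 3 → 4; 8 → 4 → 5; 9 → 2 → 8; 10 → 8 → 6.
Collecting the images, φψ = [3 10 9 1 7 2 4 5 8 6].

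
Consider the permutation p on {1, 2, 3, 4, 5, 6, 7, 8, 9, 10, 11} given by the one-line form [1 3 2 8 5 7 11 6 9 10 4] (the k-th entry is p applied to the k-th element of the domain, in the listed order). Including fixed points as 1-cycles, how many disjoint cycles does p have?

The cycle decomposition is (1)(2 3)(4 8 6 7 11)(5)(9)(10), which has 6 cycles (counting 1-cycles).

6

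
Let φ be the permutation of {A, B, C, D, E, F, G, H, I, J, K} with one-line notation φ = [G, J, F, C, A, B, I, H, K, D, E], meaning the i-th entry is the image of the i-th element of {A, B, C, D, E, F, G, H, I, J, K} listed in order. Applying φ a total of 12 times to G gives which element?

K

Tracing G → I → … returns to G after 5 steps, so G lies in a 5-cycle (A, G, I, K, E).
Since the cycle has length 5, φ^12 acts on it the same as φ^2 (12 mod 5 = 2).
Stepping 2 places around the cycle: G → I → K.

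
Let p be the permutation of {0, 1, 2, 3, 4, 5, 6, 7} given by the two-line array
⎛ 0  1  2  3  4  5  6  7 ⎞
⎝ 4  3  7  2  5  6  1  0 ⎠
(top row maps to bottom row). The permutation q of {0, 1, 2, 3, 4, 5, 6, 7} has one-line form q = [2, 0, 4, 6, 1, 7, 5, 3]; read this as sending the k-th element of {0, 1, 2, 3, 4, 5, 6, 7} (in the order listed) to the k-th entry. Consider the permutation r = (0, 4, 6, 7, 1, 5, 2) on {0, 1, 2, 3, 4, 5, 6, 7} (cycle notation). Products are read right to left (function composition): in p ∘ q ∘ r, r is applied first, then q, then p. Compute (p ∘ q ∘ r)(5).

5

(p ∘ q ∘ r)(5) = p(q(r(5))). r(5) = 2, then q(2) = 4, then p(4) = 5, so the result is 5.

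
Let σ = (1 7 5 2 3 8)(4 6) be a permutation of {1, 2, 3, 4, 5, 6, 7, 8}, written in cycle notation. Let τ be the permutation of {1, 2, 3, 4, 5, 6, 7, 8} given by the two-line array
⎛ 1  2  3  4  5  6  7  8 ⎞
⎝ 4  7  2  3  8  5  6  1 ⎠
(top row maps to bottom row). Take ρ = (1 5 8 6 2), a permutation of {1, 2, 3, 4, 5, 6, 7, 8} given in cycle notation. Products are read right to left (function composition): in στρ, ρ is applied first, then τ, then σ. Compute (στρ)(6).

5

Apply the permutations in order: ρ(6) = 2, then τ(2) = 7, then σ(7) = 5. So (στρ)(6) = 5.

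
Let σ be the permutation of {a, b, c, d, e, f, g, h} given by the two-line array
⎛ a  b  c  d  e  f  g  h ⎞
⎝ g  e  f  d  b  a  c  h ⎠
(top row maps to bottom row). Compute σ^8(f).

Tracing f → a → … returns to f after 4 steps, so f lies in a 4-cycle (a, g, c, f).
On a 4-cycle, σ^4 is the identity, so σ^8 = σ^0 there (8 ≡ 0 mod 4).
So σ^8(f) = f.

f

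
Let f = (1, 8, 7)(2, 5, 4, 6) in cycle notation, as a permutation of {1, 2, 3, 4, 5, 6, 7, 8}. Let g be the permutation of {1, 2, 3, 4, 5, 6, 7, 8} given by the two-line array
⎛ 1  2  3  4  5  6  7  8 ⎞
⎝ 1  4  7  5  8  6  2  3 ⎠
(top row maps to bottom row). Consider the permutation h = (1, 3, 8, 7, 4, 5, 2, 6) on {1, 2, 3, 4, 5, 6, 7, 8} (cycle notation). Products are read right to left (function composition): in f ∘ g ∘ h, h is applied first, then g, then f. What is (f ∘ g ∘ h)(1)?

(f ∘ g ∘ h)(1) = f(g(h(1))). h(1) = 3, then g(3) = 7, then f(7) = 1, so the result is 1.

1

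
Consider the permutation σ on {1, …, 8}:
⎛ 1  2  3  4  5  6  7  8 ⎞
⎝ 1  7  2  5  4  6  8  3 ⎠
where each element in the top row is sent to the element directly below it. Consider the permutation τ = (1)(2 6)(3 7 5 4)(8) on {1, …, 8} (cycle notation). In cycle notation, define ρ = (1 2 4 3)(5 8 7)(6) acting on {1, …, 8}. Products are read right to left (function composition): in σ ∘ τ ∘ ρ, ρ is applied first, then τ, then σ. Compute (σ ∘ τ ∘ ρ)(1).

6

Apply the permutations in order: ρ(1) = 2, then τ(2) = 6, then σ(6) = 6. So (σ ∘ τ ∘ ρ)(1) = 6.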